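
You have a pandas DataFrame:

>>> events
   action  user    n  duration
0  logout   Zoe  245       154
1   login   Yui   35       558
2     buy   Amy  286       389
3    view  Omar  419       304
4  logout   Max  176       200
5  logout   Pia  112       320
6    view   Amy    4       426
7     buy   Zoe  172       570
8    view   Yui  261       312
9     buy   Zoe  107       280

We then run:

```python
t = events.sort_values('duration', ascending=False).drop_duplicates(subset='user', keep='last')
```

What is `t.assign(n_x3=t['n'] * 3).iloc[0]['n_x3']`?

sort by duration descending:
   action  user    n  duration
7     buy   Zoe  172       570
1   login   Yui   35       558
6    view   Amy    4       426
2     buy   Amy  286       389
5  logout   Pia  112       320
8    view   Yui  261       312
3    view  Omar  419       304
9     buy   Zoe  107       280
4  logout   Max  176       200
0  logout   Zoe  245       154
drop duplicate user (keep=last):
   action  user    n  duration
2     buy   Amy  286       389
5  logout   Pia  112       320
8    view   Yui  261       312
3    view  Omar  419       304
4  logout   Max  176       200
0  logout   Zoe  245       154
add column n_x3 = t['n'] * 3:
   action  user    n  duration  n_x3
2     buy   Amy  286       389   858
5  logout   Pia  112       320   336
8    view   Yui  261       312   783
3    view  Omar  419       304  1257
4  logout   Max  176       200   528
0  logout   Zoe  245       154   735
Hence 858.

858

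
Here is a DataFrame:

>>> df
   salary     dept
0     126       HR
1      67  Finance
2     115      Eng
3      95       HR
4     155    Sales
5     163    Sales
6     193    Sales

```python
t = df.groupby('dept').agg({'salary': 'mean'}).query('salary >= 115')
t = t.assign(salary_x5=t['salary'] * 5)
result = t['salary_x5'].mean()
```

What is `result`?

713.333333333

group by dept, mean of salary:
             salary
dept               
Eng      115.000000
Finance   67.000000
HR       110.500000
Sales    170.333333
filter rows where salary >= 115:
           salary
dept             
Eng    115.000000
Sales  170.333333
add column salary_x5 = t['salary'] * 5:
           salary   salary_x5
dept                         
Eng    115.000000  575.000000
Sales  170.333333  851.666667
The mean of column 'salary_x5' is 713.333333333.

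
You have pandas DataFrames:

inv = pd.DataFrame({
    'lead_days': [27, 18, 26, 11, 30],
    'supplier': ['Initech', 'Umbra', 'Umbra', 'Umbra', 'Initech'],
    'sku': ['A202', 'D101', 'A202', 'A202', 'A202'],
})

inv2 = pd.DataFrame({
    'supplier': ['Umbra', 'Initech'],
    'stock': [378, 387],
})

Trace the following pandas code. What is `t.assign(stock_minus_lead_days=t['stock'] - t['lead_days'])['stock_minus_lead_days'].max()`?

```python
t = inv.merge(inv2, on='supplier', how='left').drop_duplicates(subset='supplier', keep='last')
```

merge on 'supplier' (how='left') → 5 rows:
   lead_days supplier   sku  stock
0         27  Initech  A202    387
1         18    Umbra  D101    378
2         26    Umbra  A202    378
3         11    Umbra  A202    378
4         30  Initech  A202    387
drop duplicate supplier (keep=last):
   lead_days supplier   sku  stock
3         11    Umbra  A202    378
4         30  Initech  A202    387
add column stock_minus_lead_days = t['stock'] - t['lead_days']:
   lead_days supplier   sku  stock  stock_minus_lead_days
3         11    Umbra  A202    378                    367
4         30  Initech  A202    387                    357
Then the max of column 'stock_minus_lead_days': 367

367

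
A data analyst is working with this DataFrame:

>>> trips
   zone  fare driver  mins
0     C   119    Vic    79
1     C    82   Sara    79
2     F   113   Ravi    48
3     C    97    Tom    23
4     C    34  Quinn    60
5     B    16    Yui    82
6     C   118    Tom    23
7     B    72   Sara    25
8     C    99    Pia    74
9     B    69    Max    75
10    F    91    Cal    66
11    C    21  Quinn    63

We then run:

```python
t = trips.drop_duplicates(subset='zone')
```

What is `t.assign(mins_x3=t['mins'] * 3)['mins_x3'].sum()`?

627

drop duplicate zone (keep=first):
  zone  fare driver  mins
0    C   119    Vic    79
2    F   113   Ravi    48
5    B    16    Yui    82
add column mins_x3 = t['mins'] * 3:
  zone  fare driver  mins  mins_x3
0    C   119    Vic    79      237
2    F   113   Ravi    48      144
5    B    16    Yui    82      246
sum of column 'mins_x3' → 627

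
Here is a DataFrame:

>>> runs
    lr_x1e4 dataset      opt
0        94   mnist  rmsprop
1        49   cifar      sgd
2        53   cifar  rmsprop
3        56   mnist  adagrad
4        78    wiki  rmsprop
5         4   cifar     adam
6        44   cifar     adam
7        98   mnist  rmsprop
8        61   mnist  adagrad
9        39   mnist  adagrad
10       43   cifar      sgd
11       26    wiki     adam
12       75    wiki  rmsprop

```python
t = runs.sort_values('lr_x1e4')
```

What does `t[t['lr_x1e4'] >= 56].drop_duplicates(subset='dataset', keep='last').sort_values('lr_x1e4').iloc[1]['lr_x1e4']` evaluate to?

98

sort by lr_x1e4:
    lr_x1e4 dataset      opt
5         4   cifar     adam
11       26    wiki     adam
9        39   mnist  adagrad
10       43   cifar      sgd
6        44   cifar     adam
1        49   cifar      sgd
2        53   cifar  rmsprop
3        56   mnist  adagrad
8        61   mnist  adagrad
12       75    wiki  rmsprop
4        78    wiki  rmsprop
0        94   mnist  rmsprop
7        98   mnist  rmsprop
filter rows where lr_x1e4 >= 56:
    lr_x1e4 dataset      opt
3        56   mnist  adagrad
8        61   mnist  adagrad
12       75    wiki  rmsprop
4        78    wiki  rmsprop
0        94   mnist  rmsprop
7        98   mnist  rmsprop
drop duplicate dataset (keep=last):
   lr_x1e4 dataset      opt
4       78    wiki  rmsprop
7       98   mnist  rmsprop
sort by lr_x1e4:
   lr_x1e4 dataset      opt
4       78    wiki  rmsprop
7       98   mnist  rmsprop
Reading off the value at position 1, column 'lr_x1e4', we get 98.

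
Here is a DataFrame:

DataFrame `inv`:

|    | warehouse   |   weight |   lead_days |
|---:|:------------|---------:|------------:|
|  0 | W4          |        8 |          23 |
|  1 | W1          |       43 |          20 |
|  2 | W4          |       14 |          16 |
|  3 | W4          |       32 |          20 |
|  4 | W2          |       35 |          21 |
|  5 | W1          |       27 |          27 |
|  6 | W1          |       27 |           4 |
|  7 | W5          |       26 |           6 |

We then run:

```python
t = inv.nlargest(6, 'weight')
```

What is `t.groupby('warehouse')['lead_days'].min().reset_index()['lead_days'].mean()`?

12.75

take 6 rows with largest weight:
  warehouse  weight  lead_days
1        W1      43         20
4        W2      35         21
3        W4      32         20
5        W1      27         27
6        W1      27          4
7        W5      26          6
group by warehouse, min of lead_days:
warehouse
W1     4
W2    21
W4    20
W5     6
Name: lead_days, dtype: int64
reset_index():
  warehouse  lead_days
0        W1          4
1        W2         21
2        W4         20
3        W5          6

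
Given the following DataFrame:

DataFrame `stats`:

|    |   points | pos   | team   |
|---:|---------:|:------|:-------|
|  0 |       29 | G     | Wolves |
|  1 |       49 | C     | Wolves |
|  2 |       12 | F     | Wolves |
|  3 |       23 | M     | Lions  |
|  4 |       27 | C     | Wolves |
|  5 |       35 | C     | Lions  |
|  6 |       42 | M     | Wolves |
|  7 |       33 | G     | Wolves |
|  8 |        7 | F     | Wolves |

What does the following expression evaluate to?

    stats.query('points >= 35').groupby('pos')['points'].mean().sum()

84.0

filter rows where points >= 35:
   points pos    team
1      49   C  Wolves
5      35   C   Lions
6      42   M  Wolves
group by pos, mean of points:
pos
C    42.0
M    42.0
Name: points, dtype: float64
Reading off the sum of the resulting series, we get 84.0.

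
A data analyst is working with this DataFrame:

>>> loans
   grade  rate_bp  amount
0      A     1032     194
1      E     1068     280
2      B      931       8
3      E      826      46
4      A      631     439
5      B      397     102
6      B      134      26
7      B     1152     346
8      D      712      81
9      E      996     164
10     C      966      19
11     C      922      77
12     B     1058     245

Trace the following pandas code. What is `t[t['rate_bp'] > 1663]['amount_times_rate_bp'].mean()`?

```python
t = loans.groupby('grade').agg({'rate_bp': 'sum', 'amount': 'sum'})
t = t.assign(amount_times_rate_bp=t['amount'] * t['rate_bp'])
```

group by grade: sum(rate_bp), sum(amount):
       rate_bp  amount
grade                 
A         1663     633
B         3672     727
C         1888      96
D          712      81
E         2890     490
add column amount_times_rate_bp = t['amount'] * t['rate_bp']:
       rate_bp  amount  amount_times_rate_bp
grade                                       
A         1663     633               1052679
B         3672     727               2669544
C         1888      96                181248
D          712      81                 57672
E         2890     490               1416100
filter rows where rate_bp > 1663:
       rate_bp  amount  amount_times_rate_bp
grade                                       
B         3672     727               2669544
C         1888      96                181248
E         2890     490               1416100

1422297.33333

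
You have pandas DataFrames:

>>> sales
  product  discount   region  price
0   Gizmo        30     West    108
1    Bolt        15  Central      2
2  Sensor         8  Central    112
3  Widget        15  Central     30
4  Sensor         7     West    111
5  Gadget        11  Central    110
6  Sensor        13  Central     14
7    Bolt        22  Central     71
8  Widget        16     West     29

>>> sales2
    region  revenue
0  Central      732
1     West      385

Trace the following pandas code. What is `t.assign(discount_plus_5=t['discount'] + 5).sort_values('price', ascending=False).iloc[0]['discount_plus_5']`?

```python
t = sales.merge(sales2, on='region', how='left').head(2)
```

merge on 'region' (how='left') → 9 rows:
  product  discount   region  price  revenue
0   Gizmo        30     West    108      385
1    Bolt        15  Central      2      732
2  Sensor         8  Central    112      732
3  Widget        15  Central     30      732
4  Sensor         7     West    111      385
5  Gadget        11  Central    110      732
6  Sensor        13  Central     14      732
7    Bolt        22  Central     71      732
8  Widget        16     West     29      385
take first 2 rows:
  product  discount   region  price  revenue
0   Gizmo        30     West    108      385
1    Bolt        15  Central      2      732
add column discount_plus_5 = t['discount'] + 5:
  product  discount   region  price  revenue  discount_plus_5
0   Gizmo        30     West    108      385               35
1    Bolt        15  Central      2      732               20
sort by price descending:
  product  discount   region  price  revenue  discount_plus_5
0   Gizmo        30     West    108      385               35
1    Bolt        15  Central      2      732               20

35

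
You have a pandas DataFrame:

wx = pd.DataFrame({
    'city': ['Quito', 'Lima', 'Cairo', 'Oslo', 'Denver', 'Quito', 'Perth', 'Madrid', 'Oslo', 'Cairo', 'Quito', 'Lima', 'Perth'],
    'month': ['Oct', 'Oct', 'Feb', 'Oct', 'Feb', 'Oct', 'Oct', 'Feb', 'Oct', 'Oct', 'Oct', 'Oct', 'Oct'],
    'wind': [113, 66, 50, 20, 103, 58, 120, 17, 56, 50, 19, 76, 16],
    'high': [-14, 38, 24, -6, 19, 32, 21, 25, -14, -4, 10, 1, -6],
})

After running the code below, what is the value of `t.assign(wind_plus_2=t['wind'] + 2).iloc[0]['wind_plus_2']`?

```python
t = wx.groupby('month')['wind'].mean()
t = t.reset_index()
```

group by month, mean of wind:
month
Feb    56.666667
Oct    59.400000
Name: wind, dtype: float64
reset_index():
  month       wind
0   Feb  56.666667
1   Oct  59.400000
add column wind_plus_2 = t['wind'] + 2:
  month       wind  wind_plus_2
0   Feb  56.666667    58.666667
1   Oct  59.400000    61.400000
Hence 58.6666666667.

58.6666666667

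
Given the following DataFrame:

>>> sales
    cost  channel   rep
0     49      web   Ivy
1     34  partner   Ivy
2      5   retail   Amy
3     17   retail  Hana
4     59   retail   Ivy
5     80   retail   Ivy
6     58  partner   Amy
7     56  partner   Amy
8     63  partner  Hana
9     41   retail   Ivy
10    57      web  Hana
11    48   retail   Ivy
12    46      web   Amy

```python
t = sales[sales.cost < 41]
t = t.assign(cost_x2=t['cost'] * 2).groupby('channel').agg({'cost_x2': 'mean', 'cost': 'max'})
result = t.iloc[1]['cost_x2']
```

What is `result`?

22.0

filter rows where cost < 41:
   cost  channel   rep
1    34  partner   Ivy
2     5   retail   Amy
3    17   retail  Hana
add column cost_x2 = t['cost'] * 2:
   cost  channel   rep  cost_x2
1    34  partner   Ivy       68
2     5   retail   Amy       10
3    17   retail  Hana       34
group by channel: mean(cost_x2), max(cost):
         cost_x2  cost
channel               
partner     68.0    34
retail      22.0    17
The value at position 1, column 'cost_x2' is 22.0.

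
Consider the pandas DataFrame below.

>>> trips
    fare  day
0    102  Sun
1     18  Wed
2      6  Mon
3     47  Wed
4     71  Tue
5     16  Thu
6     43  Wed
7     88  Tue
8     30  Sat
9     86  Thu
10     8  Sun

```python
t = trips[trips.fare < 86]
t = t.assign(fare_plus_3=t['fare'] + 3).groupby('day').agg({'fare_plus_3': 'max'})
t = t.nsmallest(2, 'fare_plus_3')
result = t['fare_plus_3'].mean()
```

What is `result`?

10.0

filter rows where fare < 86:
    fare  day
1     18  Wed
2      6  Mon
3     47  Wed
4     71  Tue
5     16  Thu
6     43  Wed
8     30  Sat
10     8  Sun
add column fare_plus_3 = t['fare'] + 3:
    fare  day  fare_plus_3
1     18  Wed           21
2      6  Mon            9
3     47  Wed           50
4     71  Tue           74
5     16  Thu           19
6     43  Wed           46
8     30  Sat           33
10     8  Sun           11
group by day, max of fare_plus_3:
     fare_plus_3
day             
Mon            9
Sat           33
Sun           11
Thu           19
Tue           74
Wed           50
take 2 rows with smallest fare_plus_3:
     fare_plus_3
day             
Mon            9
Sun           11
mean of column 'fare_plus_3' → 10.0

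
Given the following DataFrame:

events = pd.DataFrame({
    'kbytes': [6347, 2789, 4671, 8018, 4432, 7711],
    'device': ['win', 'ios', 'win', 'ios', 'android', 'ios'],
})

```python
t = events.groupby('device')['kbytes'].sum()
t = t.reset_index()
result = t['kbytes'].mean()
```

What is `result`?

group by device, sum of kbytes:
device
android     4432
ios        18518
win        11018
Name: kbytes, dtype: int64
reset_index():
    device  kbytes
0  android    4432
1      ios   18518
2      win   11018

11322.6666667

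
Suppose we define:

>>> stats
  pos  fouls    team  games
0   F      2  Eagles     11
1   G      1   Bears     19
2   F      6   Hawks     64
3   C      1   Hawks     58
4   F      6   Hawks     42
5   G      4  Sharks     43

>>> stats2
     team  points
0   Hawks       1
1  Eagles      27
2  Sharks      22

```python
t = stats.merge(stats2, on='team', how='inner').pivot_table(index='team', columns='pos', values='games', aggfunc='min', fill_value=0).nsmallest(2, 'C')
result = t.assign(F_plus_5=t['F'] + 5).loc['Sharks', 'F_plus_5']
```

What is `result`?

5

merge on 'team' (how='inner') → 5 rows:
  pos  fouls    team  games  points
0   F      2  Eagles     11      27
1   F      6   Hawks     64       1
2   C      1   Hawks     58       1
3   F      6   Hawks     42       1
4   G      4  Sharks     43      22
pivot: rows=team, cols=pos, min(games):
pos      C   F   G
team              
Eagles   0  11   0
Hawks   58  42   0
Sharks   0   0  43
take 2 rows with smallest C:
pos     C   F   G
team             
Eagles  0  11   0
Sharks  0   0  43
add column F_plus_5 = t['F'] + 5:
pos     C   F   G  F_plus_5
team                       
Eagles  0  11   0        16
Sharks  0   0  43         5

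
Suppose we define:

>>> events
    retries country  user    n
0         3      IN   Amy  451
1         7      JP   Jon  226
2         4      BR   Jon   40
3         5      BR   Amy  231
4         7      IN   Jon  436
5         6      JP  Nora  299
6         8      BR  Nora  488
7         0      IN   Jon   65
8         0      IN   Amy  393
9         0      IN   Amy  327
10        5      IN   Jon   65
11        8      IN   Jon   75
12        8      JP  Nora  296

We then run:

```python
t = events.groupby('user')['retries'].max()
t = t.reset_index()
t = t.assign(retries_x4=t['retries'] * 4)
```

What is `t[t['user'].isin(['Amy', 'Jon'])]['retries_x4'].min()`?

group by user, max of retries:
user
Amy     5
Jon     8
Nora    8
Name: retries, dtype: int64
reset_index():
   user  retries
0   Amy        5
1   Jon        8
2  Nora        8
add column retries_x4 = t['retries'] * 4:
   user  retries  retries_x4
0   Amy        5          20
1   Jon        8          32
2  Nora        8          32
filter rows where user in ['Amy', 'Jon']:
  user  retries  retries_x4
0  Amy        5          20
1  Jon        8          32

20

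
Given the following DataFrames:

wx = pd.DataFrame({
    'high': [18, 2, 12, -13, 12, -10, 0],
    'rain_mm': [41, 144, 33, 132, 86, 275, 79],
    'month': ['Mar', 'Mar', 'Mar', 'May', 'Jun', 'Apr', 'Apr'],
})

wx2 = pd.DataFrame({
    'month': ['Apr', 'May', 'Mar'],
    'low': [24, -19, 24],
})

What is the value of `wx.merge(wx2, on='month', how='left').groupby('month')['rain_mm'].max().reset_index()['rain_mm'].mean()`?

merge on 'month' (how='left') → 7 rows:
   high  rain_mm month   low
0    18       41   Mar  24.0
1     2      144   Mar  24.0
2    12       33   Mar  24.0
3   -13      132   May -19.0
4    12       86   Jun   NaN
5   -10      275   Apr  24.0
6     0       79   Apr  24.0
group by month, max of rain_mm:
month
Apr    275
Jun     86
Mar    144
May    132
Name: rain_mm, dtype: int64
reset_index():
  month  rain_mm
0   Apr      275
1   Jun       86
2   Mar      144
3   May      132

159.25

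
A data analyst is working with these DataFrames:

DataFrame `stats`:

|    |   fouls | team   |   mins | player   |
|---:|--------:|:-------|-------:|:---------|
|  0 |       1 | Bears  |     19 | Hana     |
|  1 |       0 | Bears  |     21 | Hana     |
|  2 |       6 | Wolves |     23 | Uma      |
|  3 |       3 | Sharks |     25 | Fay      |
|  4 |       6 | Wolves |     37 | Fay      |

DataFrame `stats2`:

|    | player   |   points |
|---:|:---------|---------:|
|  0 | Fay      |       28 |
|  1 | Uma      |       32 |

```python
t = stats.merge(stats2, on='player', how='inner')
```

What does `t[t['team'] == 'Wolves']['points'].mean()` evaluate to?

30.0

merge on 'player' (how='inner') → 3 rows:
   fouls    team  mins player  points
0      6  Wolves    23    Uma      32
1      3  Sharks    25    Fay      28
2      6  Wolves    37    Fay      28
filter rows where team == 'Wolves':
   fouls    team  mins player  points
0      6  Wolves    23    Uma      32
2      6  Wolves    37    Fay      28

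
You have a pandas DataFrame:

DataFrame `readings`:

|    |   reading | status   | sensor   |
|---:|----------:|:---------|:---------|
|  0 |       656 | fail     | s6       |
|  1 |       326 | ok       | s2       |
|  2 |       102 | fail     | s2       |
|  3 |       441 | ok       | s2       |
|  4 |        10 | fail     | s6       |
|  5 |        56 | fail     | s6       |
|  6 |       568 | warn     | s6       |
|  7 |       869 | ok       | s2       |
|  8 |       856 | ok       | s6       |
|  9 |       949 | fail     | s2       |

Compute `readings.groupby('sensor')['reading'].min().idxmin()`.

s6

group by sensor, min of reading:
sensor
s2    102
s6     10
Name: reading, dtype: int64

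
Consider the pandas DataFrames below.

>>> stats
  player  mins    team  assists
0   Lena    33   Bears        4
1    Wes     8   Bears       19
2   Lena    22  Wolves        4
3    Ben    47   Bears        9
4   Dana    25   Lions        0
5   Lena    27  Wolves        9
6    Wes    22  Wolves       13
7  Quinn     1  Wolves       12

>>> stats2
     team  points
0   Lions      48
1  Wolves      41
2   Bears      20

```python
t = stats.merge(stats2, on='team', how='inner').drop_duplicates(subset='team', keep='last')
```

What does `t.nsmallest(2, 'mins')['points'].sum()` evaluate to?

merge on 'team' (how='inner') → 8 rows:
  player  mins    team  assists  points
0   Lena    33   Bears        4      20
1    Wes     8   Bears       19      20
2   Lena    22  Wolves        4      41
3    Ben    47   Bears        9      20
4   Dana    25   Lions        0      48
5   Lena    27  Wolves        9      41
6    Wes    22  Wolves       13      41
7  Quinn     1  Wolves       12      41
drop duplicate team (keep=last):
  player  mins    team  assists  points
3    Ben    47   Bears        9      20
4   Dana    25   Lions        0      48
7  Quinn     1  Wolves       12      41
take 2 rows with smallest mins:
  player  mins    team  assists  points
7  Quinn     1  Wolves       12      41
4   Dana    25   Lions        0      48
Hence 89.

89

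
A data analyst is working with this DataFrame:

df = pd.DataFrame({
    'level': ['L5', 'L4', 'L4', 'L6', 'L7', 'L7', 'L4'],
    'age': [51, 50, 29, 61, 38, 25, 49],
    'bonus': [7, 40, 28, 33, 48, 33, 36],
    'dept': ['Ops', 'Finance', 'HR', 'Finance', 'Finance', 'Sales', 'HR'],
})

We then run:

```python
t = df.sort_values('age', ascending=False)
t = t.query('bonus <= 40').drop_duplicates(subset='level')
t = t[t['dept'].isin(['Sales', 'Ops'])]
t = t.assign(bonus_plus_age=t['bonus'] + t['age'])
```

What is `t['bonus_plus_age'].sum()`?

116

sort by age descending:
  level  age  bonus     dept
3    L6   61     33  Finance
0    L5   51      7      Ops
1    L4   50     40  Finance
6    L4   49     36       HR
4    L7   38     48  Finance
2    L4   29     28       HR
5    L7   25     33    Sales
filter rows where bonus <= 40:
  level  age  bonus     dept
3    L6   61     33  Finance
0    L5   51      7      Ops
1    L4   50     40  Finance
6    L4   49     36       HR
2    L4   29     28       HR
5    L7   25     33    Sales
drop duplicate level (keep=first):
  level  age  bonus     dept
3    L6   61     33  Finance
0    L5   51      7      Ops
1    L4   50     40  Finance
5    L7   25     33    Sales
filter rows where dept in ['Sales', 'Ops']:
  level  age  bonus   dept
0    L5   51      7    Ops
5    L7   25     33  Sales
add column bonus_plus_age = t['bonus'] + t['age']:
  level  age  bonus   dept  bonus_plus_age
0    L5   51      7    Ops              58
5    L7   25     33  Sales              58
So sum() = 116.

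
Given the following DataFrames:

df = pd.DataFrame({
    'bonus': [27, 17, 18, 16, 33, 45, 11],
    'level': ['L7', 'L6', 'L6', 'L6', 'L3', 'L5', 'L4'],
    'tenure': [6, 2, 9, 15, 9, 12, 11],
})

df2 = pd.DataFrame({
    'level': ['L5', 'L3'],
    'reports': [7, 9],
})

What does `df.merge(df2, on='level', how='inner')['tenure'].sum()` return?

21

merge on 'level' (how='inner') → 2 rows:
   bonus level  tenure  reports
0     33    L3       9        9
1     45    L5      12        7
So sum() = 21.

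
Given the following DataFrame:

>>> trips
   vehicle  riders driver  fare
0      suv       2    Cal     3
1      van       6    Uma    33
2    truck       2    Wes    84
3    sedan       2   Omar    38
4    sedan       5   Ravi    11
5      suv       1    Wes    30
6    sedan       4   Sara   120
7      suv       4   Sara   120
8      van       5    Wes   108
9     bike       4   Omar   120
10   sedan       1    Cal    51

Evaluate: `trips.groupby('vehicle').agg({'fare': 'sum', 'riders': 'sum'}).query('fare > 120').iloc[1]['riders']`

7

group by vehicle: sum(fare), sum(riders):
         fare  riders
vehicle              
bike      120       4
sedan     220      12
suv       153       7
truck      84       2
van       141      11
filter rows where fare > 120:
         fare  riders
vehicle              
sedan     220      12
suv       153       7
van       141      11
The value at position 1, column 'riders' is 7.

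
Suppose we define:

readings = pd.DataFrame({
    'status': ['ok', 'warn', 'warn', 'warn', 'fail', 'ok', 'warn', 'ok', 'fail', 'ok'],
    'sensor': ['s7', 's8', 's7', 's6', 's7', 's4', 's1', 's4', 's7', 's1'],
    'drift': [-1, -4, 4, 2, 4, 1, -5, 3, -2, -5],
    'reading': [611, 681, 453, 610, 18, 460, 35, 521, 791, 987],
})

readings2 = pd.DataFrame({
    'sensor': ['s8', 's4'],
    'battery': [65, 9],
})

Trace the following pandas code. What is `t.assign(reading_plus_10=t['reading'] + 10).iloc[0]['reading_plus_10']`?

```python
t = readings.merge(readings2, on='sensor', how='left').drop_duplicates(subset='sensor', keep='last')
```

691

merge on 'sensor' (how='left') → 10 rows:
  status sensor  drift  reading  battery
0     ok     s7     -1      611      NaN
1   warn     s8     -4      681     65.0
2   warn     s7      4      453      NaN
3   warn     s6      2      610      NaN
4   fail     s7      4       18      NaN
5     ok     s4      1      460      9.0
6   warn     s1     -5       35      NaN
7     ok     s4      3      521      9.0
8   fail     s7     -2      791      NaN
9     ok     s1     -5      987      NaN
drop duplicate sensor (keep=last):
  status sensor  drift  reading  battery
1   warn     s8     -4      681     65.0
3   warn     s6      2      610      NaN
7     ok     s4      3      521      9.0
8   fail     s7     -2      791      NaN
9     ok     s1     -5      987      NaN
add column reading_plus_10 = t['reading'] + 10:
  status sensor  drift  reading  battery  reading_plus_10
1   warn     s8     -4      681     65.0              691
3   warn     s6      2      610      NaN              620
7     ok     s4      3      521      9.0              531
8   fail     s7     -2      791      NaN              801
9     ok     s1     -5      987      NaN              997
Taking the value at position 0, column 'reading_plus_10' gives 691.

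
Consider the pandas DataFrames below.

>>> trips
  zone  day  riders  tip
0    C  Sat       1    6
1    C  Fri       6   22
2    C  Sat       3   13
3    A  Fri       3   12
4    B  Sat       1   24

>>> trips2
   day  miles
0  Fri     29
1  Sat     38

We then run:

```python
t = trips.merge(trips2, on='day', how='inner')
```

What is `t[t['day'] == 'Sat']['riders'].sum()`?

merge on 'day' (how='inner') → 5 rows:
  zone  day  riders  tip  miles
0    C  Sat       1    6     38
1    C  Fri       6   22     29
2    C  Sat       3   13     38
3    A  Fri       3   12     29
4    B  Sat       1   24     38
filter rows where day == 'Sat':
  zone  day  riders  tip  miles
0    C  Sat       1    6     38
2    C  Sat       3   13     38
4    B  Sat       1   24     38
Taking the sum of column 'riders' gives 5.

5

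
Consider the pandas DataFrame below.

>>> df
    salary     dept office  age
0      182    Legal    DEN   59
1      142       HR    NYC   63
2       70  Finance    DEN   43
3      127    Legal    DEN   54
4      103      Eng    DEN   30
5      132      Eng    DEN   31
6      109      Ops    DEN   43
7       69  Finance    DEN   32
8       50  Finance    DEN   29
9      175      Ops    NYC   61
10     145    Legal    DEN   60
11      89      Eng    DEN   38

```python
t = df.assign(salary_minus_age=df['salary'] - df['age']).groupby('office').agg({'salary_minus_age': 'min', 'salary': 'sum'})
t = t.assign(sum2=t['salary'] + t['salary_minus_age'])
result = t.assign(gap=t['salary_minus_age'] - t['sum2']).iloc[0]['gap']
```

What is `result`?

add column salary_minus_age = df['salary'] - df['age']:
    salary     dept office  age  salary_minus_age
0      182    Legal    DEN   59               123
1      142       HR    NYC   63                79
2       70  Finance    DEN   43                27
3      127    Legal    DEN   54                73
4      103      Eng    DEN   30                73
5      132      Eng    DEN   31               101
6      109      Ops    DEN   43                66
7       69  Finance    DEN   32                37
8       50  Finance    DEN   29                21
9      175      Ops    NYC   61               114
10     145    Legal    DEN   60                85
11      89      Eng    DEN   38                51
group by office: min(salary_minus_age), sum(salary):
        salary_minus_age  salary
office                          
DEN                   21    1076
NYC                   79     317
add column sum2 = t['salary'] + t['salary_minus_age']:
        salary_minus_age  salary  sum2
office                                
DEN                   21    1076  1097
NYC                   79     317   396
add column gap = t['salary_minus_age'] - t['sum2']:
        salary_minus_age  salary  sum2   gap
office                                      
DEN                   21    1076  1097 -1076
NYC                   79     317   396  -317
Then the value at position 0, column 'gap': -1076

-1076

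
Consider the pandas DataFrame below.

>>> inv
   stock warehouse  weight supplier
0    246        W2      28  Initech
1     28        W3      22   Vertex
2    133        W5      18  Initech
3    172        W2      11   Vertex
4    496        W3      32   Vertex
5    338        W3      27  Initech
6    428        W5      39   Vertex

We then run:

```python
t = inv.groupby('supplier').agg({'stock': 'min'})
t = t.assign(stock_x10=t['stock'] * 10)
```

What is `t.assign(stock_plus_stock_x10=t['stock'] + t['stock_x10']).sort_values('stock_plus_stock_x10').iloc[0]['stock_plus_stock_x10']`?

308

group by supplier, min of stock:
          stock
supplier       
Initech     133
Vertex       28
add column stock_x10 = t['stock'] * 10:
          stock  stock_x10
supplier                  
Initech     133       1330
Vertex       28        280
add column stock_plus_stock_x10 = t['stock'] + t['stock_x10']:
          stock  stock_x10  stock_plus_stock_x10
supplier                                        
Initech     133       1330                  1463
Vertex       28        280                   308
sort by stock_plus_stock_x10:
          stock  stock_x10  stock_plus_stock_x10
supplier                                        
Vertex       28        280                   308
Initech     133       1330                  1463
value at position 0, column 'stock_plus_stock_x10' → 308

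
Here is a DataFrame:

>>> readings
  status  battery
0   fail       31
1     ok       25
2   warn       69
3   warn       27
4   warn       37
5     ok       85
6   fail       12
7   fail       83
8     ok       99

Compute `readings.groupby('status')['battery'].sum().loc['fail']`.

group by status, sum of battery:
status
fail    126
ok      209
warn    133
Name: battery, dtype: int64
Reading off the value at index 'fail', we get 126.

126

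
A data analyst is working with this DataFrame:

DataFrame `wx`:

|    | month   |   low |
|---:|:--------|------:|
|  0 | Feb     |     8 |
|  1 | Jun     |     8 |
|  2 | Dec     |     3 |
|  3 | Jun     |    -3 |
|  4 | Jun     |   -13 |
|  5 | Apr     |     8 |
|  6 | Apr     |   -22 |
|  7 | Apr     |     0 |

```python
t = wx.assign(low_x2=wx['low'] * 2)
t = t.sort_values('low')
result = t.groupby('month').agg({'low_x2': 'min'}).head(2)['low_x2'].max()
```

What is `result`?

6

add column low_x2 = wx['low'] * 2:
  month  low  low_x2
0   Feb    8      16
1   Jun    8      16
2   Dec    3       6
3   Jun   -3      -6
4   Jun  -13     -26
5   Apr    8      16
6   Apr  -22     -44
7   Apr    0       0
sort by low:
  month  low  low_x2
6   Apr  -22     -44
4   Jun  -13     -26
3   Jun   -3      -6
7   Apr    0       0
2   Dec    3       6
0   Feb    8      16
1   Jun    8      16
5   Apr    8      16
group by month, min of low_x2:
       low_x2
month        
Apr       -44
Dec         6
Feb        16
Jun       -26
take first 2 rows:
       low_x2
month        
Apr       -44
Dec         6
max of column 'low_x2' → 6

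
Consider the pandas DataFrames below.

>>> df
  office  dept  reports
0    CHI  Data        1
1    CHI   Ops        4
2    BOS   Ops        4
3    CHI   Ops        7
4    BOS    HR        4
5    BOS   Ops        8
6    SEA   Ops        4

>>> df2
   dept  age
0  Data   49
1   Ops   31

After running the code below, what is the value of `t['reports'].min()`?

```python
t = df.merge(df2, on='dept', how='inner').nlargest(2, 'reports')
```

7

merge on 'dept' (how='inner') → 6 rows:
  office  dept  reports  age
0    CHI  Data        1   49
1    CHI   Ops        4   31
2    BOS   Ops        4   31
3    CHI   Ops        7   31
4    BOS   Ops        8   31
5    SEA   Ops        4   31
take 2 rows with largest reports:
  office dept  reports  age
4    BOS  Ops        8   31
3    CHI  Ops        7   31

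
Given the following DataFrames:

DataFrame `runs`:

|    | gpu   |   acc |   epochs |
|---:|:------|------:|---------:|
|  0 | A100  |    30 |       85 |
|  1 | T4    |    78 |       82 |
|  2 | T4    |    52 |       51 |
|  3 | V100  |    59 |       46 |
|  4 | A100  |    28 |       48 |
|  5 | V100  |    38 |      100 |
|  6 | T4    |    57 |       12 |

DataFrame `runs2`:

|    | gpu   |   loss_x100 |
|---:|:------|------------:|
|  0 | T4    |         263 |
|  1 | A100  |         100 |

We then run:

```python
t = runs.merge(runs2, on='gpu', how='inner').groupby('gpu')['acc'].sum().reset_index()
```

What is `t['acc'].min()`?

merge on 'gpu' (how='inner') → 5 rows:
    gpu  acc  epochs  loss_x100
0  A100   30      85        100
1    T4   78      82        263
2    T4   52      51        263
3  A100   28      48        100
4    T4   57      12        263
group by gpu, sum of acc:
gpu
A100     58
T4      187
Name: acc, dtype: int64
reset_index():
    gpu  acc
0  A100   58
1    T4  187
Taking the min of column 'acc' gives 58.

58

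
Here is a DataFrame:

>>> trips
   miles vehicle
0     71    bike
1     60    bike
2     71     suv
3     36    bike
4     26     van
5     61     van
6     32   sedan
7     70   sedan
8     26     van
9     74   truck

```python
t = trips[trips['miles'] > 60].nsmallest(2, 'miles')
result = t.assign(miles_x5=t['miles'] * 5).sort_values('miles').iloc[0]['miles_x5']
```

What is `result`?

305

filter rows where miles > 60:
   miles vehicle
0     71    bike
2     71     suv
5     61     van
7     70   sedan
9     74   truck
take 2 rows with smallest miles:
   miles vehicle
5     61     van
7     70   sedan
add column miles_x5 = t['miles'] * 5:
   miles vehicle  miles_x5
5     61     van       305
7     70   sedan       350
sort by miles:
   miles vehicle  miles_x5
5     61     van       305
7     70   sedan       350
value at position 0, column 'miles_x5' → 305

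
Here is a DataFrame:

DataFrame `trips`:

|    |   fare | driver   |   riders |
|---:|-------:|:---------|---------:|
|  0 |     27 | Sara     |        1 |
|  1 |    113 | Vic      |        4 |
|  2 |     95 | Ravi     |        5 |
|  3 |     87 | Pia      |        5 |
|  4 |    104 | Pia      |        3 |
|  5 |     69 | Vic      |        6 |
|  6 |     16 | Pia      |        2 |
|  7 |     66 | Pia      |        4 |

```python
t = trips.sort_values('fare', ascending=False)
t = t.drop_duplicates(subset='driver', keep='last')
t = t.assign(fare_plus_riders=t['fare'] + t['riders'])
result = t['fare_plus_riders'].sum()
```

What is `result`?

221

sort by fare descending:
   fare driver  riders
1   113    Vic       4
4   104    Pia       3
2    95   Ravi       5
3    87    Pia       5
5    69    Vic       6
7    66    Pia       4
0    27   Sara       1
6    16    Pia       2
drop duplicate driver (keep=last):
   fare driver  riders
2    95   Ravi       5
5    69    Vic       6
0    27   Sara       1
6    16    Pia       2
add column fare_plus_riders = t['fare'] + t['riders']:
   fare driver  riders  fare_plus_riders
2    95   Ravi       5               100
5    69    Vic       6                75
0    27   Sara       1                28
6    16    Pia       2                18
Finally, sum of column 'fare_plus_riders' = 221.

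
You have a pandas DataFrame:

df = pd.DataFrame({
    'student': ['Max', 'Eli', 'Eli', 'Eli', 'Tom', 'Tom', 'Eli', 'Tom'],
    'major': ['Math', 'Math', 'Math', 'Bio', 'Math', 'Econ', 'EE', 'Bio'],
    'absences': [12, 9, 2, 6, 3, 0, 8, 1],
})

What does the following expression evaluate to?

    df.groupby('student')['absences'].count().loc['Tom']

3

group by student, count of absences:
student
Eli    4
Max    1
Tom    3
Name: absences, dtype: int64
value at index 'Tom' → 3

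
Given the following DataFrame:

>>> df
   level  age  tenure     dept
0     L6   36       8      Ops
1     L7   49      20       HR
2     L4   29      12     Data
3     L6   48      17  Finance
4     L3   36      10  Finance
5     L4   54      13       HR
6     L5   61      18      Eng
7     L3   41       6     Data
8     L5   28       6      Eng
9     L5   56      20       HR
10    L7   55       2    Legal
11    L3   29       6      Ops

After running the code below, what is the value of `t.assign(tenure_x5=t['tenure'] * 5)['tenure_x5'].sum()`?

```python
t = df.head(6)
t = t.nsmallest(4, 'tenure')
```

take first 6 rows:
  level  age  tenure     dept
0    L6   36       8      Ops
1    L7   49      20       HR
2    L4   29      12     Data
3    L6   48      17  Finance
4    L3   36      10  Finance
5    L4   54      13       HR
take 4 rows with smallest tenure:
  level  age  tenure     dept
0    L6   36       8      Ops
4    L3   36      10  Finance
2    L4   29      12     Data
5    L4   54      13       HR
add column tenure_x5 = t['tenure'] * 5:
  level  age  tenure     dept  tenure_x5
0    L6   36       8      Ops         40
4    L3   36      10  Finance         50
2    L4   29      12     Data         60
5    L4   54      13       HR         65
So sum() = 215.

215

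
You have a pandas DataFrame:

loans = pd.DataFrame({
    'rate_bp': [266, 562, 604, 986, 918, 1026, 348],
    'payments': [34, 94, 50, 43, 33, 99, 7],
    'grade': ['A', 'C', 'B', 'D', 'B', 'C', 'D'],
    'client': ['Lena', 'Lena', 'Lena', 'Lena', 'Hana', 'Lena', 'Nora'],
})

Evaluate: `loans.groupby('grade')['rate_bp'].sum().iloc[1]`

1522

group by grade, sum of rate_bp:
grade
A     266
B    1522
C    1588
D    1334
Name: rate_bp, dtype: int64
Hence 1522.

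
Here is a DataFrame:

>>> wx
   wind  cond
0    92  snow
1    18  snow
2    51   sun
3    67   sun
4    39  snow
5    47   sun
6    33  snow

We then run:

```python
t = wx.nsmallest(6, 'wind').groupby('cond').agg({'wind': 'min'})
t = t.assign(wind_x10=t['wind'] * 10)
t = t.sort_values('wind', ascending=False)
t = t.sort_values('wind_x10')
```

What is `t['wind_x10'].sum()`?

take 6 rows with smallest wind:
   wind  cond
1    18  snow
6    33  snow
4    39  snow
5    47   sun
2    51   sun
3    67   sun
group by cond, min of wind:
      wind
cond      
snow    18
sun     47
add column wind_x10 = t['wind'] * 10:
      wind  wind_x10
cond                
snow    18       180
sun     47       470
sort by wind descending:
      wind  wind_x10
cond                
sun     47       470
snow    18       180
sort by wind_x10:
      wind  wind_x10
cond                
snow    18       180
sun     47       470
Taking the sum of column 'wind_x10' gives 650.

650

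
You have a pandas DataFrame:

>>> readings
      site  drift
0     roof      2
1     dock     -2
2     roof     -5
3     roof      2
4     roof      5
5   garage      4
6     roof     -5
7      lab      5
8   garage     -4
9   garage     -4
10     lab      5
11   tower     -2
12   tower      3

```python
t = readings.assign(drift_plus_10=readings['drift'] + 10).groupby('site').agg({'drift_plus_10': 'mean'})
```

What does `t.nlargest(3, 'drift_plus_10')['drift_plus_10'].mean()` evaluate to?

add column drift_plus_10 = readings['drift'] + 10:
      site  drift  drift_plus_10
0     roof      2             12
1     dock     -2              8
2     roof     -5              5
3     roof      2             12
4     roof      5             15
5   garage      4             14
6     roof     -5              5
7      lab      5             15
8   garage     -4              6
9   garage     -4              6
10     lab      5             15
11   tower     -2              8
12   tower      3             13
group by site, mean of drift_plus_10:
        drift_plus_10
site                 
dock         8.000000
garage       8.666667
lab         15.000000
roof         9.800000
tower       10.500000
take 3 rows with largest drift_plus_10:
       drift_plus_10
site                
lab             15.0
tower           10.5
roof             9.8
The mean of column 'drift_plus_10' is 11.7666666667.

11.7666666667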